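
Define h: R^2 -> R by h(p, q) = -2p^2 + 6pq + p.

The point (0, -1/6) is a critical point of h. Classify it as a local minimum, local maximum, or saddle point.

saddle point

The Hessian of h is constant: H = [[-4, 6], [6, 0]].
det(H) = (-4)·0 − 6² = -36.
Since det(H) < 0, H is indefinite and the critical point is a saddle point.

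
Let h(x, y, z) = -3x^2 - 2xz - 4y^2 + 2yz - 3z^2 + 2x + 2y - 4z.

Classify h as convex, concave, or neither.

concave

h is quadratic, so its Hessian is the constant matrix H = [[-6, 0, -2], [0, -8, 2], [-2, 2, -6]].
Leading principal minors: -6, 48, -232.
Signs alternate −, +, − ⇒ H ≺ 0 ⇒ concave.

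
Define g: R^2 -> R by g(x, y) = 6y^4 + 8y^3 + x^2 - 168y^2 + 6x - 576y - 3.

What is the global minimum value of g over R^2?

g(x,y) separates as P(x) + Q(y) − 3, so its minimum is min P + min Q − 3.
P'(x) = 2x + 6 vanishes at x ∈ {-3}; Q'(y) = 24(y - 4)(y + 2)(y + 3) vanishes at y ∈ {-3, -2, 4}.
Local minima of P (where P''>0): P(-3)=-9. Local minima of Q: Q(-3)=486, Q(4)=-2944.
So the global minimum of g is P(-3) + Q(4) − 3 = -9 − 2944 − 3 = -2956, attained at (-3, 4).

-2956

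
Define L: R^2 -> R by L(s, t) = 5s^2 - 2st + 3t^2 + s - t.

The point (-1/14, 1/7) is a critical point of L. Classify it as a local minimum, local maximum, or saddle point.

The Hessian of L is constant: H = [[10, -2], [-2, 6]].
det(H) = 10·6 − (-2)² = 56.
det(H) > 0 and tr(H) = 16 > 0, so H is positive definite and the point is a local minimum.

local minimum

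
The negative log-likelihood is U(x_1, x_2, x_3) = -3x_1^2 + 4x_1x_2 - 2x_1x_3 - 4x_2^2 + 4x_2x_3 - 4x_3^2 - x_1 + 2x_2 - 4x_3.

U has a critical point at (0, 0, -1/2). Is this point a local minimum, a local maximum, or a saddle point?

local maximum

The Hessian is constant: H = [[-6, 4, -2], [4, -8, 4], [-2, 4, -8]].
Leading principal minors: Δ₁ = -6, Δ₂ = 32, Δ₃ = -192.
The minors alternate sign starting negative (−, +, −), so H is negative definite: a local maximum.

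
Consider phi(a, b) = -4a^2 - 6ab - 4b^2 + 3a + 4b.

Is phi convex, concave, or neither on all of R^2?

phi is quadratic, so its Hessian is the constant matrix H = [[-8, -6], [-6, -8]].
det(H) = 28, tr(H) = -16.
det(H) > 0 and tr(H) < 0, so H is negative definite everywhere: concave.

concave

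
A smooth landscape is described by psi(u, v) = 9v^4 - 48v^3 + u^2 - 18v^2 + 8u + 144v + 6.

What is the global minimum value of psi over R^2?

-490

psi(u,v) separates as P(u) + Q(v) + 6, so its minimum is min P + min Q + 6.
P'(u) = 2u + 8 vanishes at u ∈ {-4}; Q'(v) = 36(v - 4)(v - 1)(v + 1) vanishes at v ∈ {-1, 1, 4}.
Local minima of P (where P''>0): P(-4)=-16. Local minima of Q: Q(-1)=-105, Q(4)=-480.
So the global minimum of psi is P(-4) + Q(4) + 6 = -16 − 480 + 6 = -490, attained at (-4, 4).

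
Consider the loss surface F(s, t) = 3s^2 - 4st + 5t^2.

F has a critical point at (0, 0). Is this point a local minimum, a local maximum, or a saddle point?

local minimum

The Hessian of F is constant: H = [[6, -4], [-4, 10]].
det(H) = 6·10 − (-4)² = 44.
det(H) > 0 and tr(H) = 16 > 0, so H is positive definite and the point is a local minimum.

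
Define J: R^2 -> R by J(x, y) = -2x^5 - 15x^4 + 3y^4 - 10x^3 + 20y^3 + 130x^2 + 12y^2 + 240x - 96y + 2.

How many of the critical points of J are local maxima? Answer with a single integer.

J separates as a function of x plus a function of y, so ∇J=0 decouples.
∂J/∂x = -10(x - 2)(x + 1)(x + 3)(x + 4) = 0 at x ∈ {-4, -3, -1, 2}; ∂J/∂y = 12(y - 1)(y + 2)(y + 4) = 0 at y ∈ {-4, -2, 1}.
The Hessian is diagonal: diag(J_xx, J_yy). Second derivatives: J_xx(-4)=180, J_xx(-3)=-100, J_xx(-1)=180, J_xx(2)=-900; J_yy(-4)=120, J_yy(-2)=-72, J_yy(1)=180.
Local maxima occur where both diagonal entries negative: (-3, -2), (2, -2). Count: 2.

2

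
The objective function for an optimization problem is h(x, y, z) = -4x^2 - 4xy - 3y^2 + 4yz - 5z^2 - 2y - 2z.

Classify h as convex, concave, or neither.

h is quadratic, so its Hessian is the constant matrix H = [[-8, -4, 0], [-4, -6, 4], [0, 4, -10]].
Leading principal minors: -8, 32, -192.
Signs alternate −, +, − ⇒ H ≺ 0 ⇒ concave.

concave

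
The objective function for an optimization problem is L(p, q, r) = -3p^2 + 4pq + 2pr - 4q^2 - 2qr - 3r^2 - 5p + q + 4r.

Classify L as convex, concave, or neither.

concave

L is quadratic, so its Hessian is the constant matrix H = [[-6, 4, 2], [4, -8, -2], [2, -2, -6]].
Leading principal minors: -6, 32, -168.
Signs alternate −, +, − ⇒ H ≺ 0 ⇒ concave.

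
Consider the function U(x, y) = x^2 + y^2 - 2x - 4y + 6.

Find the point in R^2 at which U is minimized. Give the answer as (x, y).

(1, 2)

U(x,y) separates as P(x) + Q(y) + 6, so its minimum is min P + min Q + 6.
P'(x) = 2x - 2 vanishes at x ∈ {1}; Q'(y) = 2y - 4 vanishes at y ∈ {2}.
Local minima of P (where P''>0): P(1)=-1. Local minima of Q: Q(2)=-4.
So the global minimum of U is P(1) + Q(2) + 6 = -1 − 4 + 6 = 1, attained at (1, 2).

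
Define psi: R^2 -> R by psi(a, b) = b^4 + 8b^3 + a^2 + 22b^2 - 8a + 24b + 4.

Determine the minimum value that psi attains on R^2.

-21

psi(a,b) separates as P(a) + Q(b) + 4, so its minimum is min P + min Q + 4.
P'(a) = 2a - 8 vanishes at a ∈ {4}; Q'(b) = 4(b + 1)(b + 2)(b + 3) vanishes at b ∈ {-3, -2, -1}.
Local minima of P (where P''>0): P(4)=-16. Local minima of Q: Q(-3)=-9, Q(-1)=-9.
So the global minimum of psi is P(4) + Q(-3) + 4 = -16 − 9 + 4 = -21, attained at (4, -3).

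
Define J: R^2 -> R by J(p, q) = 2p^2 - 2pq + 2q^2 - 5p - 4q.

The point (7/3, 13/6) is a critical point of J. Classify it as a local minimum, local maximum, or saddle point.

The Hessian of J is constant: H = [[4, -2], [-2, 4]].
det(H) = 4·4 − (-2)² = 12.
det(H) > 0 and tr(H) = 8 > 0, so H is positive definite and the point is a local minimum.

local minimum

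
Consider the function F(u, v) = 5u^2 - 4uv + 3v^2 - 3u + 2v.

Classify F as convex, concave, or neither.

convex

F is quadratic, so its Hessian is the constant matrix H = [[10, -4], [-4, 6]].
det(H) = 44, tr(H) = 16.
det(H) > 0 and tr(H) > 0, so H is positive definite everywhere: convex.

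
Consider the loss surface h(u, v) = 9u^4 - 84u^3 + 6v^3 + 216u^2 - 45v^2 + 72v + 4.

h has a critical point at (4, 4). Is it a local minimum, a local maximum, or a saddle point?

local minimum

The mixed partial ∂²h/∂u∂v is 0, so the Hessian at any point is diag(h_uu, h_vv) = diag(36(3u^2 - 14u + 12), 18(2v - 5)).
At (4, 4): H = diag(144, 54).
Both eigenvalues are positive, so H is positive definite: a local minimum.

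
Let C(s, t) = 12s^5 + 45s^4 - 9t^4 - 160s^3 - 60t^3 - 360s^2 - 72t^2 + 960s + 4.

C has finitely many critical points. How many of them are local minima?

2

C separates as a function of s plus a function of t, so ∇C=0 decouples.
∂C/∂s = 60(s - 2)(s - 1)(s + 2)(s + 4) = 0 at s ∈ {-4, -2, 1, 2}; ∂C/∂t = -36t(t + 1)(t + 4) = 0 at t ∈ {-4, -1, 0}.
The Hessian is diagonal: diag(C_ss, C_tt). Second derivatives: C_ss(-4)=-3600, C_ss(-2)=1440, C_ss(1)=-900, C_ss(2)=1440; C_tt(-4)=-432, C_tt(-1)=108, C_tt(0)=-144.
Local minima occur where both diagonal entries positive: (-2, -1), (2, -1). Count: 2.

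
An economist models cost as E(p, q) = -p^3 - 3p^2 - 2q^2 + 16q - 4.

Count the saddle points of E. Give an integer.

E separates as a function of p plus a function of q, so ∇E=0 decouples.
∂E/∂p = -3p(p + 2) = 0 at p ∈ {-2, 0}; ∂E/∂q = -4(q - 4) = 0 at q ∈ {4}.
The Hessian is diagonal: diag(E_pp, E_qq). Second derivatives: E_pp(-2)=6, E_pp(0)=-6; E_qq(4)=-4.
Saddle points occur where the two diagonal entries have opposite signs: (-2, 4). Count: 1.

1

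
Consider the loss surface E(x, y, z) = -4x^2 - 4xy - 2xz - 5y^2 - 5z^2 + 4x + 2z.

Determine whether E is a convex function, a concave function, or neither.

concave

E is quadratic, so its Hessian is the constant matrix H = [[-8, -4, -2], [-4, -10, 0], [-2, 0, -10]].
Leading principal minors: -8, 64, -600.
Signs alternate −, +, − ⇒ H ≺ 0 ⇒ concave.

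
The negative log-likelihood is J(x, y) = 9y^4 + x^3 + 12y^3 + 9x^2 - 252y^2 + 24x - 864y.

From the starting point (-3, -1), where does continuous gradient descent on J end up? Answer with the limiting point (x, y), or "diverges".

(-2, 4)

J is separable, so gradient descent decouples: x follows -∂J/∂x, y follows -∂J/∂y.
∂J/∂x = 3(x + 2)(x + 4); at x=-3 this is -3, so x increases.
∂J/∂y = 36(y - 4)(y + 2)(y + 3); at y=-1 this is -360, so y increases.
x converges to its nearest critical value -2 (a local min of the x-part); y converges to 4. The iterate converges to (-2, 4).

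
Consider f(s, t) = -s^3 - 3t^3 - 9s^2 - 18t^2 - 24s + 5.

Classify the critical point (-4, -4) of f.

The mixed partial ∂²f/∂s∂t is 0, so the Hessian at any point is diag(f_ss, f_tt) = diag(-6(s + 3), -18(t + 2)).
At (-4, -4): H = diag(6, 36).
Both eigenvalues are positive, so H is positive definite: a local minimum.

local minimum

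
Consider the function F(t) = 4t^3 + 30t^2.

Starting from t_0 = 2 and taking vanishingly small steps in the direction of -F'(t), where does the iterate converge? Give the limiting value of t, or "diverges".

F'(t) = 12t(t + 5), so F'(2) = 168.
Gradient descent moves in the -F' direction, i.e. t is decreasing.
The nearest critical point in that direction is t = 0, where F'' = 60 > 0 (a local minimum). The iterate converges there.

0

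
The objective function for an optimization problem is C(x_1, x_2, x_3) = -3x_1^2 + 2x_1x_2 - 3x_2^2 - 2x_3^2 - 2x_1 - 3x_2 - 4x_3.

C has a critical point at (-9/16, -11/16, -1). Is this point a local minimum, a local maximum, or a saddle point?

local maximum

The Hessian is constant: H = [[-6, 2, 0], [2, -6, 0], [0, 0, -4]].
Leading principal minors: Δ₁ = -6, Δ₂ = 32, Δ₃ = -128.
The minors alternate sign starting negative (−, +, −), so H is negative definite: a local maximum.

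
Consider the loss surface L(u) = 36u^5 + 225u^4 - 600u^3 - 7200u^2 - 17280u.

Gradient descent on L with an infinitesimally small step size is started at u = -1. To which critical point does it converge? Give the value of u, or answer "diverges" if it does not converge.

L'(u) = 180(u - 4)(u + 2)(u + 3)(u + 4), so L'(-1) = -5400.
Gradient descent moves in the -L' direction, i.e. u is increasing.
The nearest critical point in that direction is u = 4, where L'' = 60480 > 0 (a local minimum). The iterate converges there.

4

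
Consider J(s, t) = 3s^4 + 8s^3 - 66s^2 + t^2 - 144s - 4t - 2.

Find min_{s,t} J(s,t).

J(s,t) separates as P(s) + Q(t) − 2, so its minimum is min P + min Q − 2.
P'(s) = 12(s - 3)(s + 1)(s + 4) vanishes at s ∈ {-4, -1, 3}; Q'(t) = 2(t - 2) vanishes at t ∈ {2}.
Local minima of P (where P''>0): P(-4)=-224, P(3)=-567. Local minima of Q: Q(2)=-4.
So the global minimum of J is P(3) + Q(2) − 2 = -567 − 4 − 2 = -573, attained at (3, 2).

-573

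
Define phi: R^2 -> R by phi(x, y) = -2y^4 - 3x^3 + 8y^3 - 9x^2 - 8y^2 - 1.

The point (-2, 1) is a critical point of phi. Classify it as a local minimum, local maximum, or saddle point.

The mixed partial ∂²phi/∂x∂y is 0, so the Hessian at any point is diag(phi_xx, phi_yy) = diag(-18(x + 1), 8(-3y^2 + 6y - 2)).
At (-2, 1): H = diag(18, 8).
Both eigenvalues are positive, so H is positive definite: a local minimum.

local minimum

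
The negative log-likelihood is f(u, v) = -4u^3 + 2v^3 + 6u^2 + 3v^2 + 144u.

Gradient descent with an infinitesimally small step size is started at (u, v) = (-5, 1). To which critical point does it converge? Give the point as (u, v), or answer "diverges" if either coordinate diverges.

(-3, 0)

f is separable, so gradient descent decouples: u follows -∂f/∂u, v follows -∂f/∂v.
∂f/∂u = -12(u - 4)(u + 3); at u=-5 this is -216, so u increases.
∂f/∂v = 6v(v + 1); at v=1 this is 12, so v decreases.
u converges to its nearest critical value -3 (a local min of the u-part); v converges to 0. The iterate converges to (-3, 0).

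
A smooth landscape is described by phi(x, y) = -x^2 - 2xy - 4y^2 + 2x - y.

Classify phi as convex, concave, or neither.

concave

phi is quadratic, so its Hessian is the constant matrix H = [[-2, -2], [-2, -8]].
det(H) = 12, tr(H) = -10.
det(H) > 0 and tr(H) < 0, so H is negative definite everywhere: concave.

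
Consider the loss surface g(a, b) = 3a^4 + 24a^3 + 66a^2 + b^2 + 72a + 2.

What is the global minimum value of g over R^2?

g(a,b) separates as P(a) + Q(b) + 2, so its minimum is min P + min Q + 2.
P'(a) = 12(a + 1)(a + 2)(a + 3) vanishes at a ∈ {-3, -2, -1}; Q'(b) = 2b vanishes at b ∈ {0}.
Local minima of P (where P''>0): P(-3)=-27, P(-1)=-27. Local minima of Q: Q(0)=0.
So the global minimum of g is P(-3) + Q(0) + 2 = -27 + 0 + 2 = -25, attained at (-3, 0).

-25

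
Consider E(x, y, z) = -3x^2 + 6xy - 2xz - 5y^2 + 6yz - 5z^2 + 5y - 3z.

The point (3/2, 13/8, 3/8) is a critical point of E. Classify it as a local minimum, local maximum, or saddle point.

local maximum

The Hessian is constant: H = [[-6, 6, -2], [6, -10, 6], [-2, 6, -10]].
Leading principal minors: Δ₁ = -6, Δ₂ = 24, Δ₃ = -128.
The minors alternate sign starting negative (−, +, −), so H is negative definite: a local maximum.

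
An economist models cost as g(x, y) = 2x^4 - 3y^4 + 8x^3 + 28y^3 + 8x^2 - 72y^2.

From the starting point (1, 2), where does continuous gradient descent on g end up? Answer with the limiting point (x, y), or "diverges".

(0, 3)

g is separable, so gradient descent decouples: x follows -∂g/∂x, y follows -∂g/∂y.
∂g/∂x = 8x(x + 1)(x + 2); at x=1 this is 48, so x decreases.
∂g/∂y = -12y(y - 4)(y - 3); at y=2 this is -48, so y increases.
x converges to its nearest critical value 0 (a local min of the x-part); y converges to 3. The iterate converges to (0, 3).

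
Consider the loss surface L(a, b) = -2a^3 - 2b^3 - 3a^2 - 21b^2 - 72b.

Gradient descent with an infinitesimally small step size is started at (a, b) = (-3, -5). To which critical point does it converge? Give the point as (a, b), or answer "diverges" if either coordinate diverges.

L is separable, so gradient descent decouples: a follows -∂L/∂a, b follows -∂L/∂b.
∂L/∂a = -6a(a + 1); at a=-3 this is -36, so a increases.
∂L/∂b = -6(b + 3)(b + 4); at b=-5 this is -12, so b increases.
a converges to its nearest critical value -1 (a local min of the a-part); b converges to -4. The iterate converges to (-1, -4).

(-1, -4)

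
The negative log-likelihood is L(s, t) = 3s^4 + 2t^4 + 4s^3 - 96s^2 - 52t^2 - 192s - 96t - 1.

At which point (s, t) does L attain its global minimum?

(4, 4)

L(s,t) separates as P(s) + Q(t) − 1, so its minimum is min P + min Q − 1.
P'(s) = 12(s - 4)(s + 1)(s + 4) vanishes at s ∈ {-4, -1, 4}; Q'(t) = 8(t - 4)(t + 1)(t + 3) vanishes at t ∈ {-3, -1, 4}.
Local minima of P (where P''>0): P(-4)=-256, P(4)=-1280. Local minima of Q: Q(-3)=-18, Q(4)=-704.
So the global minimum of L is P(4) + Q(4) − 1 = -1280 − 704 − 1 = -1985, attained at (4, 4).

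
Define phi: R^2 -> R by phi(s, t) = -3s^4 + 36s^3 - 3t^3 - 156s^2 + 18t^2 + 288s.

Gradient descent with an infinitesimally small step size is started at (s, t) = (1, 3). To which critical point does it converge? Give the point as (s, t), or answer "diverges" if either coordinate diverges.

diverges

phi is separable, so gradient descent decouples: s follows -∂phi/∂s, t follows -∂phi/∂t.
∂phi/∂s = -12(s - 4)(s - 3)(s - 2); at s=1 this is 72, so s decreases.
∂phi/∂t = -9t(t - 4); at t=3 this is 27, so t decreases.
The s-coordinate has no critical point in that direction and runs off to infinity.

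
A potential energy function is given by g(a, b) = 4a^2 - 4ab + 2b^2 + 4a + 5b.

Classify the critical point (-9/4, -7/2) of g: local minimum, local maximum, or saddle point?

local minimum

The Hessian of g is constant: H = [[8, -4], [-4, 4]].
det(H) = 8·4 − (-4)² = 16.
det(H) > 0 and tr(H) = 12 > 0, so H is positive definite and the point is a local minimum.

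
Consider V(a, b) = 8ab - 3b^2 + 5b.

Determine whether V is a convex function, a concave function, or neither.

neither

V is quadratic, so its Hessian is the constant matrix H = [[0, 8], [8, -6]].
det(H) = -64, tr(H) = -6.
det(H) < 0, so H is indefinite: neither convex nor concave.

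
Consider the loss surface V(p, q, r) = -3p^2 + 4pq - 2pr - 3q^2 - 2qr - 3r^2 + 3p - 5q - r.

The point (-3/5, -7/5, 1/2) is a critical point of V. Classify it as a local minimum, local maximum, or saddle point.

The Hessian is constant: H = [[-6, 4, -2], [4, -6, -2], [-2, -2, -6]].
Leading principal minors: Δ₁ = -6, Δ₂ = 20, Δ₃ = -40.
The minors alternate sign starting negative (−, +, −), so H is negative definite: a local maximum.

local maximum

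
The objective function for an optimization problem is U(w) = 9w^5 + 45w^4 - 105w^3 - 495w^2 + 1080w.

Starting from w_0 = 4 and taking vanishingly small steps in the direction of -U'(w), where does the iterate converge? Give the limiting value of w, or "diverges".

U'(w) = 45(w - 2)(w - 1)(w + 3)(w + 4), so U'(4) = 15120.
Gradient descent moves in the -U' direction, i.e. w is decreasing.
The nearest critical point in that direction is w = 2, where U'' = 1350 > 0 (a local minimum). The iterate converges there.

2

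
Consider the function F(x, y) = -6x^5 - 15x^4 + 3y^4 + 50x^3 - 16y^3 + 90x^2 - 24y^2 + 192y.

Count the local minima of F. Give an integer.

4

F separates as a function of x plus a function of y, so ∇F=0 decouples.
∂F/∂x = -30x(x - 2)(x + 1)(x + 3) = 0 at x ∈ {-3, -1, 0, 2}; ∂F/∂y = 12(y - 4)(y - 2)(y + 2) = 0 at y ∈ {-2, 2, 4}.
The Hessian is diagonal: diag(F_xx, F_yy). Second derivatives: F_xx(-3)=900, F_xx(-1)=-180, F_xx(0)=180, F_xx(2)=-900; F_yy(-2)=288, F_yy(2)=-96, F_yy(4)=144.
Local minima occur where both diagonal entries positive: (-3, -2), (-3, 4), (0, -2), (0, 4). Count: 4.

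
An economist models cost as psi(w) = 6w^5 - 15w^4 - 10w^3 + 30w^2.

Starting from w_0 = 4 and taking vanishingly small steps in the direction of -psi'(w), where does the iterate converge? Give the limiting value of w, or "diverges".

2

psi'(w) = 30w(w - 2)(w - 1)(w + 1), so psi'(4) = 3600.
Gradient descent moves in the -psi' direction, i.e. w is decreasing.
The nearest critical point in that direction is w = 2, where psi'' = 180 > 0 (a local minimum). The iterate converges there.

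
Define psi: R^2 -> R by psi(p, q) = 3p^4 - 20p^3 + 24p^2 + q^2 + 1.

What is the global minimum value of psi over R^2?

-127

psi(p,q) separates as A(p) + B(q) + 1, so its minimum is min A + min B + 1.
A'(p) = 12p(p - 4)(p - 1) vanishes at p ∈ {0, 1, 4}; B'(q) = 2q vanishes at q ∈ {0}.
Local minima of A (where A''>0): A(0)=0, A(4)=-128. Local minima of B: B(0)=0.
So the global minimum of psi is A(4) + B(0) + 1 = -128 + 0 + 1 = -127, attained at (4, 0).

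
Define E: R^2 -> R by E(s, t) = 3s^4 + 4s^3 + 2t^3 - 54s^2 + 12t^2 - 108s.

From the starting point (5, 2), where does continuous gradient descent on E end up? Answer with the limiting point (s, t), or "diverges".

E is separable, so gradient descent decouples: s follows -∂E/∂s, t follows -∂E/∂t.
∂E/∂s = 12(s - 3)(s + 1)(s + 3); at s=5 this is 1152, so s decreases.
∂E/∂t = 6t(t + 4); at t=2 this is 72, so t decreases.
s converges to its nearest critical value 3 (a local min of the s-part); t converges to 0. The iterate converges to (3, 0).

(3, 0)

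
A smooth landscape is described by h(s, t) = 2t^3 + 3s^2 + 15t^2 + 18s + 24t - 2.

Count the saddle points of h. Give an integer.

h separates as a function of s plus a function of t, so ∇h=0 decouples.
∂h/∂s = 6(s + 3) = 0 at s ∈ {-3}; ∂h/∂t = 6(t + 1)(t + 4) = 0 at t ∈ {-4, -1}.
The Hessian is diagonal: diag(h_ss, h_tt). Second derivatives: h_ss(-3)=6; h_tt(-4)=-18, h_tt(-1)=18.
Saddle points occur where the two diagonal entries have opposite signs: (-3, -4). Count: 1.

1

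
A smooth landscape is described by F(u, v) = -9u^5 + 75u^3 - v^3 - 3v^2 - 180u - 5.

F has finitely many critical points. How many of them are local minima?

F separates as a function of u plus a function of v, so ∇F=0 decouples.
∂F/∂u = -45(u - 2)(u - 1)(u + 1)(u + 2) = 0 at u ∈ {-2, -1, 1, 2}; ∂F/∂v = -3v(v + 2) = 0 at v ∈ {-2, 0}.
The Hessian is diagonal: diag(F_uu, F_vv). Second derivatives: F_uu(-2)=540, F_uu(-1)=-270, F_uu(1)=270, F_uu(2)=-540; F_vv(-2)=6, F_vv(0)=-6.
Local minima occur where both diagonal entries positive: (-2, -2), (1, -2). Count: 2.

2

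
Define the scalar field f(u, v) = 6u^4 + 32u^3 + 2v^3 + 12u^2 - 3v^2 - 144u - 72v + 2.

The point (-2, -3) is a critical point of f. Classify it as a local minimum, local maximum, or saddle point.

local maximum

The mixed partial ∂²f/∂u∂v is 0, so the Hessian at any point is diag(f_uu, f_vv) = diag(24(3u^2 + 8u + 1), 6(2v - 1)).
At (-2, -3): H = diag(-72, -42).
Both eigenvalues are negative, so H is negative definite: a local maximum.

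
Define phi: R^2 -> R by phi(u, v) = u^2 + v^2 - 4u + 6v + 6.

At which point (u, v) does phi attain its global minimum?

phi(u,v) separates as P(u) + Q(v) + 6, so its minimum is min P + min Q + 6.
P'(u) = 2u - 4 vanishes at u ∈ {2}; Q'(v) = 2v + 6 vanishes at v ∈ {-3}.
Local minima of P (where P''>0): P(2)=-4. Local minima of Q: Q(-3)=-9.
So the global minimum of phi is P(2) + Q(-3) + 6 = -4 − 9 + 6 = -7, attained at (2, -3).

(2, -3)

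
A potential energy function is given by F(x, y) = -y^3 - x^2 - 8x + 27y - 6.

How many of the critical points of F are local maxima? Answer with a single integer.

1

F separates as a function of x plus a function of y, so ∇F=0 decouples.
∂F/∂x = -2(x + 4) = 0 at x ∈ {-4}; ∂F/∂y = -3(y - 3)(y + 3) = 0 at y ∈ {-3, 3}.
The Hessian is diagonal: diag(F_xx, F_yy). Second derivatives: F_xx(-4)=-2; F_yy(-3)=18, F_yy(3)=-18.
Local maxima occur where both diagonal entries negative: (-4, 3). Count: 1.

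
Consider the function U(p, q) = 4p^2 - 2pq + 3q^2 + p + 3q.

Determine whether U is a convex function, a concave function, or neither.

U is quadratic, so its Hessian is the constant matrix H = [[8, -2], [-2, 6]].
det(H) = 44, tr(H) = 14.
det(H) > 0 and tr(H) > 0, so H is positive definite everywhere: convex.

convex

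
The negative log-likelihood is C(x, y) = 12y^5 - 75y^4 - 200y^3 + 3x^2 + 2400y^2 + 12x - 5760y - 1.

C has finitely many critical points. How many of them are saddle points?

2

C separates as a function of x plus a function of y, so ∇C=0 decouples.
∂C/∂x = 6(x + 2) = 0 at x ∈ {-2}; ∂C/∂y = 60(y - 4)(y - 3)(y - 2)(y + 4) = 0 at y ∈ {-4, 2, 3, 4}.
The Hessian is diagonal: diag(C_xx, C_yy). Second derivatives: C_xx(-2)=6; C_yy(-4)=-20160, C_yy(2)=720, C_yy(3)=-420, C_yy(4)=960.
Saddle points occur where the two diagonal entries have opposite signs: (-2, -4), (-2, 3). Count: 2.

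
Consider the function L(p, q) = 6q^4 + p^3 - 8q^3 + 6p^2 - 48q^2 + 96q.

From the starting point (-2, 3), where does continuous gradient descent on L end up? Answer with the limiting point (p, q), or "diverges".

L is separable, so gradient descent decouples: p follows -∂L/∂p, q follows -∂L/∂q.
∂L/∂p = 3p(p + 4); at p=-2 this is -12, so p increases.
∂L/∂q = 24(q - 2)(q - 1)(q + 2); at q=3 this is 240, so q decreases.
p converges to its nearest critical value 0 (a local min of the p-part); q converges to 2. The iterate converges to (0, 2).

(0, 2)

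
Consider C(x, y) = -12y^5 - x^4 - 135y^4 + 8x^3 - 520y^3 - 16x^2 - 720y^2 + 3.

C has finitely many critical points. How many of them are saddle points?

6

C separates as a function of x plus a function of y, so ∇C=0 decouples.
∂C/∂x = -4x(x - 4)(x - 2) = 0 at x ∈ {0, 2, 4}; ∂C/∂y = -60y(y + 2)(y + 3)(y + 4) = 0 at y ∈ {-4, -3, -2, 0}.
The Hessian is diagonal: diag(C_xx, C_yy). Second derivatives: C_xx(0)=-32, C_xx(2)=16, C_xx(4)=-32; C_yy(-4)=480, C_yy(-3)=-180, C_yy(-2)=240, C_yy(0)=-1440.
Saddle points occur where the two diagonal entries have opposite signs: (0, -4), (0, -2), (2, -3), (2, 0), (4, -4), (4, -2). Count: 6.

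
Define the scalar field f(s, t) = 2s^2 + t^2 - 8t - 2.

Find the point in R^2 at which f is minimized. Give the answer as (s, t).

(0, 4)

f(s,t) separates as P(s) + Q(t) − 2, so its minimum is min P + min Q − 2.
P'(s) = 4s vanishes at s ∈ {0}; Q'(t) = 2(t - 4) vanishes at t ∈ {4}.
Local minima of P (where P''>0): P(0)=0. Local minima of Q: Q(4)=-16.
So the global minimum of f is P(0) + Q(4) − 2 = 0 − 16 − 2 = -18, attained at (0, 4).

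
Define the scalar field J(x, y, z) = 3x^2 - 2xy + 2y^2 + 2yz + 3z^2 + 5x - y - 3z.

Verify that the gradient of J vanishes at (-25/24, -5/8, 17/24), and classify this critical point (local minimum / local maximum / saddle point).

∇J = (6x - 2y + 5, -2x + 4y + 2z - 1, 2y + 6z - 3); substituting (-25/24, -5/8, 17/24) gives ∇J = (0, 0, 0), so (-25/24, -5/8, 17/24) is indeed a critical point.
The Hessian is constant: H = [[6, -2, 0], [-2, 4, 2], [0, 2, 6]].
Leading principal minors: Δ₁ = 6, Δ₂ = 20, Δ₃ = 96.
All leading minors are positive, so H is positive definite: a local minimum.

local minimum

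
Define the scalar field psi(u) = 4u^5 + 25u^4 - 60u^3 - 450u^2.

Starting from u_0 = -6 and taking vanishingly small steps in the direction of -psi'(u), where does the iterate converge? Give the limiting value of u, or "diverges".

psi'(u) = 20u(u - 3)(u + 3)(u + 5), so psi'(-6) = 3240.
Gradient descent moves in the -psi' direction, i.e. u is decreasing.
There is no critical point below u=-6, and psi' keeps the same sign, so the iterate runs off to −∞.

diverges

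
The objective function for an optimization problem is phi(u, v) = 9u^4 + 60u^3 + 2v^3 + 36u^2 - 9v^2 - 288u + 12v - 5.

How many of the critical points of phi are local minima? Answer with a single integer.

2

phi separates as a function of u plus a function of v, so ∇phi=0 decouples.
∂phi/∂u = 36(u - 1)(u + 2)(u + 4) = 0 at u ∈ {-4, -2, 1}; ∂phi/∂v = 6(v - 2)(v - 1) = 0 at v ∈ {1, 2}.
The Hessian is diagonal: diag(phi_uu, phi_vv). Second derivatives: phi_uu(-4)=360, phi_uu(-2)=-216, phi_uu(1)=540; phi_vv(1)=-6, phi_vv(2)=6.
Local minima occur where both diagonal entries positive: (-4, 2), (1, 2). Count: 2.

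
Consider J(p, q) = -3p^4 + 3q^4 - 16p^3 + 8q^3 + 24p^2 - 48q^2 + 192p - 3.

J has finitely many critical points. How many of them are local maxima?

2

J separates as a function of p plus a function of q, so ∇J=0 decouples.
∂J/∂p = -12(p - 2)(p + 2)(p + 4) = 0 at p ∈ {-4, -2, 2}; ∂J/∂q = 12q(q - 2)(q + 4) = 0 at q ∈ {-4, 0, 2}.
The Hessian is diagonal: diag(J_pp, J_qq). Second derivatives: J_pp(-4)=-144, J_pp(-2)=96, J_pp(2)=-288; J_qq(-4)=288, J_qq(0)=-96, J_qq(2)=144.
Local maxima occur where both diagonal entries negative: (-4, 0), (2, 0). Count: 2.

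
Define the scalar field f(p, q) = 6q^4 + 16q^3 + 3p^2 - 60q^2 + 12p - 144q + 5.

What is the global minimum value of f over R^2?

f(p,q) separates as A(p) + B(q) + 5, so its minimum is min A + min B + 5.
A'(p) = 6p + 12 vanishes at p ∈ {-2}; B'(q) = 24(q - 2)(q + 1)(q + 3) vanishes at q ∈ {-3, -1, 2}.
Local minima of A (where A''>0): A(-2)=-12. Local minima of B: B(-3)=-54, B(2)=-304.
So the global minimum of f is A(-2) + B(2) + 5 = -12 − 304 + 5 = -311, attained at (-2, 2).

-311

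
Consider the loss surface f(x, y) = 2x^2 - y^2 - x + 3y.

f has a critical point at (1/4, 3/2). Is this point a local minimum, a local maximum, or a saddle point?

The Hessian of f is constant: H = [[4, 0], [0, -2]].
det(H) = 4·(-2) − 0² = -8.
Since det(H) < 0, H is indefinite and the critical point is a saddle point.

saddle point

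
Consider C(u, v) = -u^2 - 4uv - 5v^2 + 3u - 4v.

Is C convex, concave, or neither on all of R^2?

C is quadratic, so its Hessian is the constant matrix H = [[-2, -4], [-4, -10]].
det(H) = 4, tr(H) = -12.
det(H) > 0 and tr(H) < 0, so H is negative definite everywhere: concave.

concave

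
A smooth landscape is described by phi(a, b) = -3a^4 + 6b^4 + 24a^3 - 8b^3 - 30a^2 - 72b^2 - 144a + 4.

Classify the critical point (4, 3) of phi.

The mixed partial ∂²phi/∂a∂b is 0, so the Hessian at any point is diag(phi_aa, phi_bb) = diag(12(-3a^2 + 12a - 5), 24(3b^2 - 2b - 6)).
At (4, 3): H = diag(-60, 360).
The eigenvalues have opposite signs, so H is indefinite: a saddle point.

saddle point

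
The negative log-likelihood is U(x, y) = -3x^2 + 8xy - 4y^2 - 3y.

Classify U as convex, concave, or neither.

neither

U is quadratic, so its Hessian is the constant matrix H = [[-6, 8], [8, -8]].
det(H) = -16, tr(H) = -14.
det(H) < 0, so H is indefinite: neither convex nor concave.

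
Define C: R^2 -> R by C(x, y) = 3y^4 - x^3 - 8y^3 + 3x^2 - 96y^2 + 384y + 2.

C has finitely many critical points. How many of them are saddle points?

3

C separates as a function of x plus a function of y, so ∇C=0 decouples.
∂C/∂x = -3x(x - 2) = 0 at x ∈ {0, 2}; ∂C/∂y = 12(y - 4)(y - 2)(y + 4) = 0 at y ∈ {-4, 2, 4}.
The Hessian is diagonal: diag(C_xx, C_yy). Second derivatives: C_xx(0)=6, C_xx(2)=-6; C_yy(-4)=576, C_yy(2)=-144, C_yy(4)=192.
Saddle points occur where the two diagonal entries have opposite signs: (0, 2), (2, -4), (2, 4). Count: 3.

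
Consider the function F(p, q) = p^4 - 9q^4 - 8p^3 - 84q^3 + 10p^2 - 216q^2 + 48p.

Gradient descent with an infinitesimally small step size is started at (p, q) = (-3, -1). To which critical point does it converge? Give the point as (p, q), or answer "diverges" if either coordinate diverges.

F is separable, so gradient descent decouples: p follows -∂F/∂p, q follows -∂F/∂q.
∂F/∂p = 4(p - 4)(p - 3)(p + 1); at p=-3 this is -336, so p increases.
∂F/∂q = -36q(q + 3)(q + 4); at q=-1 this is 216, so q decreases.
p converges to its nearest critical value -1 (a local min of the p-part); q converges to -3. The iterate converges to (-1, -3).

(-1, -3)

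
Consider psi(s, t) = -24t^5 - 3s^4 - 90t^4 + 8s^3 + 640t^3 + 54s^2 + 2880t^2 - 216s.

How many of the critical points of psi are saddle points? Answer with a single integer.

6

psi separates as a function of s plus a function of t, so ∇psi=0 decouples.
∂psi/∂s = -12(s - 3)(s - 2)(s + 3) = 0 at s ∈ {-3, 2, 3}; ∂psi/∂t = -120t(t - 4)(t + 3)(t + 4) = 0 at t ∈ {-4, -3, 0, 4}.
The Hessian is diagonal: diag(psi_ss, psi_tt). Second derivatives: psi_ss(-3)=-360, psi_ss(2)=60, psi_ss(3)=-72; psi_tt(-4)=3840, psi_tt(-3)=-2520, psi_tt(0)=5760, psi_tt(4)=-26880.
Saddle points occur where the two diagonal entries have opposite signs: (-3, -4), (-3, 0), (2, -3), (2, 4), (3, -4), (3, 0). Count: 6.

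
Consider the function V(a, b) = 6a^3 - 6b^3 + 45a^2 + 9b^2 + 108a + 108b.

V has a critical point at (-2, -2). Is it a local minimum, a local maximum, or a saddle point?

The mixed partial ∂²V/∂a∂b is 0, so the Hessian at any point is diag(V_aa, V_bb) = diag(18(2a + 5), 18(-2b + 1)).
At (-2, -2): H = diag(18, 90).
Both eigenvalues are positive, so H is positive definite: a local minimum.

local minimum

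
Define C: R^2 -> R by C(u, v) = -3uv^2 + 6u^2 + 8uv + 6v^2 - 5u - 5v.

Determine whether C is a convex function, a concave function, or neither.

The term -3uv^2 is cubic, so the Hessian is not constant.
∂²C/∂v² = -6u + 12, which takes both signs as u varies (negative for sufficiently large u). A diagonal entry of the Hessian changing sign means the Hessian is neither positive- nor negative-semidefinite on all of R^2.

neither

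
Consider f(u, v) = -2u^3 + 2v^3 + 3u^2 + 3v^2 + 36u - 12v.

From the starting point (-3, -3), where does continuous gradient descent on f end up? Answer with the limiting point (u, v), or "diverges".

f is separable, so gradient descent decouples: u follows -∂f/∂u, v follows -∂f/∂v.
∂f/∂u = -6(u - 3)(u + 2); at u=-3 this is -36, so u increases.
∂f/∂v = 6(v - 1)(v + 2); at v=-3 this is 24, so v decreases.
The v-coordinate has no critical point in that direction and runs off to infinity.

diverges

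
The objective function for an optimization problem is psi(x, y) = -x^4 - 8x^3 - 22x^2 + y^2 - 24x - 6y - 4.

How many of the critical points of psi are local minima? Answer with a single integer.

psi separates as a function of x plus a function of y, so ∇psi=0 decouples.
∂psi/∂x = -4(x + 1)(x + 2)(x + 3) = 0 at x ∈ {-3, -2, -1}; ∂psi/∂y = 2(y - 3) = 0 at y ∈ {3}.
The Hessian is diagonal: diag(psi_xx, psi_yy). Second derivatives: psi_xx(-3)=-8, psi_xx(-2)=4, psi_xx(-1)=-8; psi_yy(3)=2.
Local minima occur where both diagonal entries positive: (-2, 3). Count: 1.

1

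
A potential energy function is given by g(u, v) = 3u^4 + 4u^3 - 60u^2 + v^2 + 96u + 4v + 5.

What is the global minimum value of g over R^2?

g(u,v) separates as P(u) + Q(v) + 5, so its minimum is min P + min Q + 5.
P'(u) = 12(u - 2)(u - 1)(u + 4) vanishes at u ∈ {-4, 1, 2}; Q'(v) = 2v + 4 vanishes at v ∈ {-2}.
Local minima of P (where P''>0): P(-4)=-832, P(2)=32. Local minima of Q: Q(-2)=-4.
So the global minimum of g is P(-4) + Q(-2) + 5 = -832 − 4 + 5 = -831, attained at (-4, -2).

-831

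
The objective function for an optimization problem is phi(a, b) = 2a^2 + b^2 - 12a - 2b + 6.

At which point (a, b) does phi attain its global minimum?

(3, 1)

phi(a,b) separates as P(a) + Q(b) + 6, so its minimum is min P + min Q + 6.
P'(a) = 4a - 12 vanishes at a ∈ {3}; Q'(b) = 2b - 2 vanishes at b ∈ {1}.
Local minima of P (where P''>0): P(3)=-18. Local minima of Q: Q(1)=-1.
So the global minimum of phi is P(3) + Q(1) + 6 = -18 − 1 + 6 = -13, attained at (3, 1).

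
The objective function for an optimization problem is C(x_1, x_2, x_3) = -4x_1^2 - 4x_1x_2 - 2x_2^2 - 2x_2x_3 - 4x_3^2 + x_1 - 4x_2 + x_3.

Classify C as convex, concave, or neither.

C is quadratic, so its Hessian is the constant matrix H = [[-8, -4, 0], [-4, -4, -2], [0, -2, -8]].
Leading principal minors: -8, 16, -96.
Signs alternate −, +, − ⇒ H ≺ 0 ⇒ concave.

concave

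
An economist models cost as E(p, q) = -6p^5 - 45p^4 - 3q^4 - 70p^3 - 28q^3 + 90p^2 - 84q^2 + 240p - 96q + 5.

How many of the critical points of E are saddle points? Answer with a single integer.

6

E separates as a function of p plus a function of q, so ∇E=0 decouples.
∂E/∂p = -30(p - 1)(p + 1)(p + 2)(p + 4) = 0 at p ∈ {-4, -2, -1, 1}; ∂E/∂q = -12(q + 1)(q + 2)(q + 4) = 0 at q ∈ {-4, -2, -1}.
The Hessian is diagonal: diag(E_pp, E_qq). Second derivatives: E_pp(-4)=900, E_pp(-2)=-180, E_pp(-1)=180, E_pp(1)=-900; E_qq(-4)=-72, E_qq(-2)=24, E_qq(-1)=-36.
Saddle points occur where the two diagonal entries have opposite signs: (-4, -4), (-4, -1), (-2, -2), (-1, -4), (-1, -1), (1, -2). Count: 6.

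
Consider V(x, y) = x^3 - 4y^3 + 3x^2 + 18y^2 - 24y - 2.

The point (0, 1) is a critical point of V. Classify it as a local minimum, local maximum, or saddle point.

The mixed partial ∂²V/∂x∂y is 0, so the Hessian at any point is diag(V_xx, V_yy) = diag(6(x + 1), 12(-2y + 3)).
At (0, 1): H = diag(6, 12).
Both eigenvalues are positive, so H is positive definite: a local minimum.

local minimum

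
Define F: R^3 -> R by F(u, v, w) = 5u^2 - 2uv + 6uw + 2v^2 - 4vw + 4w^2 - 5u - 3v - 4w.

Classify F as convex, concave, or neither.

F is quadratic, so its Hessian is the constant matrix H = [[10, -2, 6], [-2, 4, -4], [6, -4, 8]].
Leading principal minors: 10, 36, 80.
All positive ⇒ H ≻ 0 ⇒ convex.

convex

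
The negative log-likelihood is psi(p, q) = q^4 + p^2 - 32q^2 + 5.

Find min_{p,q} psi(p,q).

-251

psi(p,q) separates as A(p) + B(q) + 5, so its minimum is min A + min B + 5.
A'(p) = 2p vanishes at p ∈ {0}; B'(q) = 4q(q - 4)(q + 4) vanishes at q ∈ {-4, 0, 4}.
Local minima of A (where A''>0): A(0)=0. Local minima of B: B(-4)=-256, B(4)=-256.
So the global minimum of psi is A(0) + B(-4) + 5 = 0 − 256 + 5 = -251, attained at (0, -4).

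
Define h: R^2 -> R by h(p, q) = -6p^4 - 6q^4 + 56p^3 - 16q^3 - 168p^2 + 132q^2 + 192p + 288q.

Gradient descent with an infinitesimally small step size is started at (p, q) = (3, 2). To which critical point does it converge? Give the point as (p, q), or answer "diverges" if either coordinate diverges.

(2, -1)

h is separable, so gradient descent decouples: p follows -∂h/∂p, q follows -∂h/∂q.
∂h/∂p = -24(p - 4)(p - 2)(p - 1); at p=3 this is 48, so p decreases.
∂h/∂q = -24(q - 3)(q + 1)(q + 4); at q=2 this is 432, so q decreases.
p converges to its nearest critical value 2 (a local min of the p-part); q converges to -1. The iterate converges to (2, -1).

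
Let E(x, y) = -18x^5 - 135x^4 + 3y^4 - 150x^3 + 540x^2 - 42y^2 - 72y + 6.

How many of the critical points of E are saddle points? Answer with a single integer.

E separates as a function of x plus a function of y, so ∇E=0 decouples.
∂E/∂x = -90x(x - 1)(x + 3)(x + 4) = 0 at x ∈ {-4, -3, 0, 1}; ∂E/∂y = 12(y - 3)(y + 1)(y + 2) = 0 at y ∈ {-2, -1, 3}.
The Hessian is diagonal: diag(E_xx, E_yy). Second derivatives: E_xx(-4)=1800, E_xx(-3)=-1080, E_xx(0)=1080, E_xx(1)=-1800; E_yy(-2)=60, E_yy(-1)=-48, E_yy(3)=240.
Saddle points occur where the two diagonal entries have opposite signs: (-4, -1), (-3, -2), (-3, 3), (0, -1), (1, -2), (1, 3). Count: 6.

6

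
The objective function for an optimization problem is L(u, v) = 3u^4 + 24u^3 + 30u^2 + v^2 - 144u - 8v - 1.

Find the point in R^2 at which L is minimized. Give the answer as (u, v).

L(u,v) separates as P(u) + Q(v) − 1, so its minimum is min P + min Q − 1.
P'(u) = 12(u - 1)(u + 3)(u + 4) vanishes at u ∈ {-4, -3, 1}; Q'(v) = 2v - 8 vanishes at v ∈ {4}.
Local minima of P (where P''>0): P(-4)=288, P(1)=-87. Local minima of Q: Q(4)=-16.
So the global minimum of L is P(1) + Q(4) − 1 = -87 − 16 − 1 = -104, attained at (1, 4).

(1, 4)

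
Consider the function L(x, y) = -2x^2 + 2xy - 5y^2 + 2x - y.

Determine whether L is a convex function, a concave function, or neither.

L is quadratic, so its Hessian is the constant matrix H = [[-4, 2], [2, -10]].
det(H) = 36, tr(H) = -14.
det(H) > 0 and tr(H) < 0, so H is negative definite everywhere: concave.

concave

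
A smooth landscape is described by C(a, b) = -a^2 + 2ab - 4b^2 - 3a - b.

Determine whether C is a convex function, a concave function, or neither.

concave

C is quadratic, so its Hessian is the constant matrix H = [[-2, 2], [2, -8]].
det(H) = 12, tr(H) = -10.
det(H) > 0 and tr(H) < 0, so H is negative definite everywhere: concave.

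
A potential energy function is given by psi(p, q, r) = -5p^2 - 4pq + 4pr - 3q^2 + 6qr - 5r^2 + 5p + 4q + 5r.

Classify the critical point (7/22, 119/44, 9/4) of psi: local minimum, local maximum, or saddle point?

The Hessian is constant: H = [[-10, -4, 4], [-4, -6, 6], [4, 6, -10]].
Leading principal minors: Δ₁ = -10, Δ₂ = 44, Δ₃ = -176.
The minors alternate sign starting negative (−, +, −), so H is negative definite: a local maximum.

local maximum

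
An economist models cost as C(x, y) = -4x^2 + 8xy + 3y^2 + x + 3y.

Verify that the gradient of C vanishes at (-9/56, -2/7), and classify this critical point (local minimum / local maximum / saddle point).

saddle point

∇C = (-8x + 8y + 1, 8x + 6y + 3); substituting (-9/56, -2/7) gives ∇C = (0, 0), so (-9/56, -2/7) is indeed a critical point.
The Hessian of C is constant: H = [[-8, 8], [8, 6]].
det(H) = (-8)·6 − 8² = -112.
Since det(H) < 0, H is indefinite and the critical point is a saddle point.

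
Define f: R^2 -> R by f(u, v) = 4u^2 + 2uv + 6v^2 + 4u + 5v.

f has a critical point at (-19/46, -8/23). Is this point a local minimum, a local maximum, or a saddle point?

local minimum

The Hessian of f is constant: H = [[8, 2], [2, 12]].
det(H) = 8·12 − 2² = 92.
det(H) > 0 and tr(H) = 20 > 0, so H is positive definite and the point is a local minimum.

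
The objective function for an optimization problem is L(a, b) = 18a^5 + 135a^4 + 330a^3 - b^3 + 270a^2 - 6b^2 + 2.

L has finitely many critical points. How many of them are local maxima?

L separates as a function of a plus a function of b, so ∇L=0 decouples.
∂L/∂a = 90a(a + 1)(a + 2)(a + 3) = 0 at a ∈ {-3, -2, -1, 0}; ∂L/∂b = -3b(b + 4) = 0 at b ∈ {-4, 0}.
The Hessian is diagonal: diag(L_aa, L_bb). Second derivatives: L_aa(-3)=-540, L_aa(-2)=180, L_aa(-1)=-180, L_aa(0)=540; L_bb(-4)=12, L_bb(0)=-12.
Local maxima occur where both diagonal entries negative: (-3, 0), (-1, 0). Count: 2.

2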